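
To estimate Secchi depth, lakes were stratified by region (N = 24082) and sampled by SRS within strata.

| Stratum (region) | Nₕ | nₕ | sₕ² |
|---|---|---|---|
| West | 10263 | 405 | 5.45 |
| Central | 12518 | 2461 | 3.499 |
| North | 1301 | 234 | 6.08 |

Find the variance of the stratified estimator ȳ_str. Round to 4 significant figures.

0.002718

Var(ȳ_str) = Σₕ Wₕ²(1 − fₕ)sₕ²/nₕ with Wₕ = Nₕ/N, N = 24082.
West: Wₕ = 0.42616892; term = 0.42616892²·(1 − 0.03946215)·5.45/405 = 0.0023475752.
Central: Wₕ = 0.51980732; term = 0.51980732²·(1 − 0.19659690)·3.499/2461 = 3.0863887 × 10^-4.
North: Wₕ = 0.05402375; term = 0.05402375²·(1 − 0.17986164)·6.08/234 = 6.2193405 × 10^-5.
Sum = 0.0027184075.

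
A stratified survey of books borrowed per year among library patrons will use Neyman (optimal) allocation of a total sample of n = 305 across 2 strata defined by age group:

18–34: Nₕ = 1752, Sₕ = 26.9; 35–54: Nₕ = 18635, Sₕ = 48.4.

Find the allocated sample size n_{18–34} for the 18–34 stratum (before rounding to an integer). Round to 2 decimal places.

Neyman allocation: nₕ = n·NₕSₕ / Σⱼ NⱼSⱼ.
Σ NⱼSⱼ = 1752·26.9 + 18635·48.4 = 949062.8.
n_{18–34} = 305·1752·26.9 / 949062.8 = 15.15.

15.15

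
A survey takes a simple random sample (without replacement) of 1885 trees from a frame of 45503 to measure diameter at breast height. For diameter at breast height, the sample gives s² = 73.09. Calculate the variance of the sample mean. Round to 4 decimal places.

0.0372

Under SRS without replacement, Var(ȳ) = (1 − f)·s²/n with f = n/N = 1885/45503 = 0.04142584.
Var(ȳ) = (1 − 0.04142584)·73.09/1885 = 0.95857416·0.038774536 = 0.037168268.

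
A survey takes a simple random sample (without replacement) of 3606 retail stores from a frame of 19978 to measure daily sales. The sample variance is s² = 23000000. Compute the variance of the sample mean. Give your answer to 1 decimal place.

5227.0

Under SRS without replacement, Var(ȳ) = (1 − f)·s²/n with f = n/N = 3606/19978 = 0.18049855.
Var(ȳ) = (1 − 0.18049855)·23000000/3606 = 0.81950145·6378.2585 = 5226.9921.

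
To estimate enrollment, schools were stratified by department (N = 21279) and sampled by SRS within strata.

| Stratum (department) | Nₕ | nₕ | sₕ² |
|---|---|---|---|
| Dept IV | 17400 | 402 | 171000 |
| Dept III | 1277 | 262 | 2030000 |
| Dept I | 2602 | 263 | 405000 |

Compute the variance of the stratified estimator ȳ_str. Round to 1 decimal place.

Var(ȳ_str) = Σₕ Wₕ²(1 − fₕ)sₕ²/nₕ with Wₕ = Nₕ/N, N = 21279.
Dept IV: Wₕ = 0.81770760; term = 0.81770760²·(1 − 0.02310345)·171000/402 = 277.85275.
Dept III: Wₕ = 0.06001222; term = 0.06001222²·(1 − 0.20516836)·2030000/262 = 22.179373.
Dept I: Wₕ = 0.12228018; term = 0.12228018²·(1 − 0.10107610)·405000/263 = 20.698285.
Sum = 320.73041.

320.7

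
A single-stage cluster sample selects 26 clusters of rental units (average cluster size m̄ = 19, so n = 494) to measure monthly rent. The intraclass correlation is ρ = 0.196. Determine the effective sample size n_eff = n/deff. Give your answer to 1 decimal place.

deff = 1 + (19 − 1)·0.196 = 1 + 3.528 = 4.528.
n_eff = 494 / 4.528 = 109.1.

109.1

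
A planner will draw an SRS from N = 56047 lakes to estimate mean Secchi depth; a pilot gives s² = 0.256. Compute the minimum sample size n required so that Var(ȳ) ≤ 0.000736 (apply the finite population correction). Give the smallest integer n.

346

Without fpc, n₀ = s²/D = 0.256/0.000736 = 347.8261.
With fpc, (1 − n/N)·s²/n ≤ D requires n ≥ n₀/(1 + n₀/N) = 347.8261/(1 + 347.8261/56047) = 345.6808.
Rounding up, n = 346.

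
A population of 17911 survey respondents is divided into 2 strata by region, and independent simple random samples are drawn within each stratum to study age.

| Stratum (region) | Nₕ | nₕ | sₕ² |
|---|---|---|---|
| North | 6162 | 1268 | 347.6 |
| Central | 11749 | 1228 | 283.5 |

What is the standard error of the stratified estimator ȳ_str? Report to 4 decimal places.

Var(ȳ_str) = Σₕ Wₕ²(1 − fₕ)sₕ²/nₕ with Wₕ = Nₕ/N, N = 17911.
North: Wₕ = 0.34403439; term = 0.34403439²·(1 − 0.20577735)·347.6/1268 = 0.02576953.
Central: Wₕ = 0.65596561; term = 0.65596561²·(1 − 0.10451953)·283.5/1228 = 0.08895553.
Sum = 0.11472506.
SE = √(0.11472506) = 0.3387.

0.3387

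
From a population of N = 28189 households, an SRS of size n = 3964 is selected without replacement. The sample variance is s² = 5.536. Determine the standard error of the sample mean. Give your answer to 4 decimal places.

Under SRS without replacement, Var(ȳ) = (1 − f)·s²/n with f = n/N = 3964/28189 = 0.14062223.
Var(ȳ) = (1 − 0.14062223)·5.536/3964 = 0.85937777·0.0013965691 = 0.0012001805.
SE(ȳ) = √(0.0012001805) = 0.0346.

0.0346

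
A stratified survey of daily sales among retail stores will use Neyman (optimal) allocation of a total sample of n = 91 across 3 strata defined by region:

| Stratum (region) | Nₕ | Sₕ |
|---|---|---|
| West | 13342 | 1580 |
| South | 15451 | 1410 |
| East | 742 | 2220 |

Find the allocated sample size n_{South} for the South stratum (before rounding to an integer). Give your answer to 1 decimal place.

44.5

Neyman allocation: nₕ = n·NₕSₕ / Σⱼ NⱼSⱼ.
Σ NⱼSⱼ = 13342·1580 + 15451·1410 + 742·2220 = 4.451351 × 10^7.
n_{South} = 91·15451·1410 / (4.451351 × 10^7) = 44.5.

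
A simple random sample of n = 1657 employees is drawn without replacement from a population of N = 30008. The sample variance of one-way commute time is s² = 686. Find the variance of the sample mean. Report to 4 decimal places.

Under SRS without replacement, Var(ȳ) = (1 − f)·s²/n with f = n/N = 1657/30008 = 0.05521861.
Var(ȳ) = (1 − 0.05521861)·686/1657 = 0.94478139·0.41400121 = 0.39114064.

0.3911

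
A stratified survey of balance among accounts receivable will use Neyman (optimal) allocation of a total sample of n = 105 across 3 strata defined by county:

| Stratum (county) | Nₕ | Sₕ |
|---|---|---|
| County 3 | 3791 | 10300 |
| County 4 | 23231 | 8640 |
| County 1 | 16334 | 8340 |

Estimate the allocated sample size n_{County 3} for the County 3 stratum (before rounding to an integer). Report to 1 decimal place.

10.9

Neyman allocation: nₕ = n·NₕSₕ / Σⱼ NⱼSⱼ.
Σ NⱼSⱼ = 3791·10300 + 23231·8640 + 16334·8340 = 3.759887 × 10^8.
n_{County 3} = 105·3791·10300 / (3.759887 × 10^8) = 10.9.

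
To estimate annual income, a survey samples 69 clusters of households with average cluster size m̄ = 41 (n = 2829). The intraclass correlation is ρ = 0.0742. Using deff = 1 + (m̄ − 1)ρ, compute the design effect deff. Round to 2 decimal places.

deff = 1 + (41 − 1)·0.0742 = 1 + 2.968 = 3.968.

3.97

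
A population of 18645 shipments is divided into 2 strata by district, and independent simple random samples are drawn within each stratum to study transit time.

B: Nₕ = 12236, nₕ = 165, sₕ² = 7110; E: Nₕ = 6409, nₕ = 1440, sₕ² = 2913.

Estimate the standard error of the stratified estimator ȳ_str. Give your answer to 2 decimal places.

Var(ȳ_str) = Σₕ Wₕ²(1 − fₕ)sₕ²/nₕ with Wₕ = Nₕ/N, N = 18645.
B: Wₕ = 0.65626173; term = 0.65626173²·(1 − 0.01348480)·7110/165 = 18.308114.
E: Wₕ = 0.34373827; term = 0.34373827²·(1 − 0.22468404)·2913/1440 = 0.18531582.
Sum = 18.49343.
SE = √(18.49343) = 4.30.

4.30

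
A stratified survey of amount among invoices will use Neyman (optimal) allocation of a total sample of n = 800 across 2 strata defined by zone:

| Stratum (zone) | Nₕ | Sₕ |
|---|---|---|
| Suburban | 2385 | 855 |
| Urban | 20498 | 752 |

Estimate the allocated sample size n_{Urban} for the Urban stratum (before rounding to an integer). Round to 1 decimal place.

Neyman allocation: nₕ = n·NₕSₕ / Σⱼ NⱼSⱼ.
Σ NⱼSⱼ = 2385·855 + 20498·752 = 1.7453671 × 10^7.
n_{Urban} = 800·20498·752 / (1.7453671 × 10^7) = 706.5.

706.5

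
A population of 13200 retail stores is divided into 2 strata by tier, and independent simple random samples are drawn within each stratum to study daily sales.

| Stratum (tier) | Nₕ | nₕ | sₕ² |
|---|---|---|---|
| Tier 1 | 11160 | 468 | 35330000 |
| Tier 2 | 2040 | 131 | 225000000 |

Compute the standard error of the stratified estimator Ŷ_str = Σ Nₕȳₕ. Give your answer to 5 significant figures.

Var(Ŷ_str) = Σₕ Nₕ²(1 − fₕ)sₕ²/nₕ.
Tier 1: 11160²·(1 − 468/11160)·35330000/468 = 9.0078455 × 10^12.
Tier 2: 2040²·(1 − 131/2040)·225000000/131 = 6.6887863 × 10^12.
Sum = 1.5696632 × 10^13.
SE = √(1.5696632 × 10^13) = 3.9619 × 10^6.

3.9619 × 10^6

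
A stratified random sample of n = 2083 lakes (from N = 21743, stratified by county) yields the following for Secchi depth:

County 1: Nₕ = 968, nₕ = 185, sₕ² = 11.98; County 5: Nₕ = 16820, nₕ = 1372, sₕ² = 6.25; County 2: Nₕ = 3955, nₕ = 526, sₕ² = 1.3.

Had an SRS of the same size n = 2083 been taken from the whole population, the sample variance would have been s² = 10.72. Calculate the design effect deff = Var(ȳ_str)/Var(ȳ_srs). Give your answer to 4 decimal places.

Var(ȳ_str) = Σ Wₕ²(1−fₕ)sₕ²/nₕ with Wₕ = Nₕ/21743:
  County 1: (968/21743)²·(1−185/968)·11.98/185 = 1.0382054 × 10^-4
  County 5: (16820/21743)²·(1−1372/16820)·6.25/1372 = 0.0025037169
  County 2: (3955/21743)²·(1−526/3955)·1.3/526 = 7.0897782 × 10^-5
  → Var(ȳ_str) = 0.0026784352.
Var(ȳ_srs) = (1 − 2083/21743)·10.72/2083 = 0.0046533912.
deff = 0.0026784352 / 0.0046533912 = 0.5756.

0.5756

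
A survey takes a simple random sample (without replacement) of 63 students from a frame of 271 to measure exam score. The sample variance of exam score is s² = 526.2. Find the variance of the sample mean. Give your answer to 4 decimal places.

6.4107

Under SRS without replacement, Var(ȳ) = (1 − f)·s²/n with f = n/N = 63/271 = 0.23247232.
Var(ȳ) = (1 − 0.23247232)·526.2/63 = 0.76752768·8.352381 = 6.4106835.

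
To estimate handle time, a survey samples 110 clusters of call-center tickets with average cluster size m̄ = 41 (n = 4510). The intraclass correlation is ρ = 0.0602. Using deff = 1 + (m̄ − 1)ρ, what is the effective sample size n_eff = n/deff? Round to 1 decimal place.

1323.4

deff = 1 + (41 − 1)·0.0602 = 1 + 2.408 = 3.408.
n_eff = 4510 / 3.408 = 1323.4.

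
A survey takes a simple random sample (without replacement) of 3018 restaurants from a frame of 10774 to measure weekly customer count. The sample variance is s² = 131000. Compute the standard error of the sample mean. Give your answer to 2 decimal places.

Under SRS without replacement, Var(ȳ) = (1 − f)·s²/n with f = n/N = 3018/10774 = 0.28011880.
Var(ȳ) = (1 − 0.28011880)·131000/3018 = 0.71988120·43.406229 = 31.247328.
SE(ȳ) = √(31.247328) = 5.59.

5.59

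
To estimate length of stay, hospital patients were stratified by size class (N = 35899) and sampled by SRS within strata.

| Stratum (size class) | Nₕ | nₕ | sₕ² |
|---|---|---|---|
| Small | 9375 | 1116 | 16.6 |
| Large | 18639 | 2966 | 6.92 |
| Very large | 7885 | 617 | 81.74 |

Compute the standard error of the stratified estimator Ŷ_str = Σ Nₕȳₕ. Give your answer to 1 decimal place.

Var(Ŷ_str) = Σₕ Nₕ²(1 − fₕ)sₕ²/nₕ.
Small: 9375²·(1 − 1116/9375)·16.6/1116 = 1.1517087 × 10^6.
Large: 18639²·(1 − 2966/18639)·6.92/2966 = 681568.78.
Very large: 7885²·(1 − 617/7885)·81.74/617 = 7.5921728 × 10^6.
Sum = 9.4254503 × 10^6.
SE = √(9.4254503 × 10^6) = 3070.1.

3070.1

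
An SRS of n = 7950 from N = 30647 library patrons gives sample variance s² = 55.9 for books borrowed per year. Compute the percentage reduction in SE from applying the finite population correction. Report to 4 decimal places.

13.9422

f = n/N = 7950/30647 = 0.25940549.
SE_no-fpc = √(s²/n) = 0.083853721; SE_fpc = √((1−f)s²/n) = 0.072162668.
Ratio = √(1−f) = 0.86057801. Reduction = 100·(1 − 0.86057801) = 13.9422%.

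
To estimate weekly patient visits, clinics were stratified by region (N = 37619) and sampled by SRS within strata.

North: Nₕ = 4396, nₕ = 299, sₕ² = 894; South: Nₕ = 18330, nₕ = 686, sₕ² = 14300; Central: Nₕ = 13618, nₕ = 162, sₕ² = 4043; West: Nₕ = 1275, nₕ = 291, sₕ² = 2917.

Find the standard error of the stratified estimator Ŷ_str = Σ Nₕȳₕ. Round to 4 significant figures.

106700

Var(Ŷ_str) = Σₕ Nₕ²(1 − fₕ)sₕ²/nₕ.
North: 4396²·(1 − 299/4396)·894/299 = 5.385053 × 10^7.
South: 18330²·(1 − 686/18330)·14300/686 = 6.7417312 × 10^9.
Central: 13618²·(1 − 162/13618)·4043/162 = 4.5731773 × 10^9.
West: 1275²·(1 − 291/1275)·2917/291 = 1.2576179 × 10^7.
Sum = 1.1381335 × 10^10.
SE = √(1.1381335 × 10^10) = 106700.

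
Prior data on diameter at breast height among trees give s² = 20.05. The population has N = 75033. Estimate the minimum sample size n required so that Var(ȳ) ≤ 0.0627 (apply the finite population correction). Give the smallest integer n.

319

Without fpc, n₀ = s²/D = 20.05/0.0627 = 319.7767.
With fpc, (1 − n/N)·s²/n ≤ D requires n ≥ n₀/(1 + n₀/N) = 319.7767/(1 + 319.7767/75033) = 318.4197.
Rounding up, n = 319.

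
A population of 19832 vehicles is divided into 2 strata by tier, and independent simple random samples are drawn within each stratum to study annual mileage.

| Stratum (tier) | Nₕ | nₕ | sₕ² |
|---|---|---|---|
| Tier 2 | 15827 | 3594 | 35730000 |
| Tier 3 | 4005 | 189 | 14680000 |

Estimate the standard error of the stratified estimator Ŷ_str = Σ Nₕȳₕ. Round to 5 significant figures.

1.7640 × 10^6

Var(Ŷ_str) = Σₕ Nₕ²(1 − fₕ)sₕ²/nₕ.
Tier 2: 15827²·(1 − 3594/15827)·35730000/3594 = 1.924804 × 10^12.
Tier 3: 4005²·(1 − 189/4005)·14680000/189 = 1.1870667 × 10^12.
Sum = 3.1118707 × 10^12.
SE = √(3.1118707 × 10^12) = 1.7640 × 10^6.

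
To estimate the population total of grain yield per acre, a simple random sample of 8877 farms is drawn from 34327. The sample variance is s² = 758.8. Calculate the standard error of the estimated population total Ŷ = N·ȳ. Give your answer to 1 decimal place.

8641.6

Var(Ŷ) = N²·Var(ȳ) = N²·(1 − n/N)·s²/n.
f = 8877/34327 = 0.25860110; Var(ȳ) = 0.74139890·758.8/8877 = 0.06337428.
Var(Ŷ) = 34327² · 0.06337428 = 7.4676635 × 10^7.
SE(Ŷ) = √(7.4676635 × 10^7) = 8641.6.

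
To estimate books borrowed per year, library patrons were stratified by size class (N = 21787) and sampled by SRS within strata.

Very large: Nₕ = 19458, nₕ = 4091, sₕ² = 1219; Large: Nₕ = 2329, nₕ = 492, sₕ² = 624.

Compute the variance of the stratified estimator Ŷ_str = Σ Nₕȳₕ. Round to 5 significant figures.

9.4523 × 10^7

Var(Ŷ_str) = Σₕ Nₕ²(1 − fₕ)sₕ²/nₕ.
Very large: 19458²·(1 − 4091/19458)·1219/4091 = 8.9096679 × 10^7.
Large: 2329²·(1 − 492/2329)·624/492 = 5.4262292 × 10^6.
Sum = 9.4522908 × 10^7.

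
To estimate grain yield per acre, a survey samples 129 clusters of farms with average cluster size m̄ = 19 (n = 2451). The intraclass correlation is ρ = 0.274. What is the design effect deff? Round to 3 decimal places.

5.932

deff = 1 + (19 − 1)·0.274 = 1 + 4.932 = 5.932.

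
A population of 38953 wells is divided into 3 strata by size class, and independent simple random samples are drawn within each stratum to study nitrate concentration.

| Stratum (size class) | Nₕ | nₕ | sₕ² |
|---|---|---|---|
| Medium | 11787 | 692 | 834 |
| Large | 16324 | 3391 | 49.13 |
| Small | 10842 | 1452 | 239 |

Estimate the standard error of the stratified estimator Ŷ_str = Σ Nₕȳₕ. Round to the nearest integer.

13320

Var(Ŷ_str) = Σₕ Nₕ²(1 − fₕ)sₕ²/nₕ.
Medium: 11787²·(1 − 692/11787)·834/692 = 1.5761246 × 10^8.
Large: 16324²·(1 − 3391/16324)·49.13/3391 = 3.058756 × 10^6.
Small: 10842²·(1 − 1452/10842)·239/1452 = 1.6757386 × 10^7.
Sum = 1.774286 × 10^8.
SE = √(1.774286 × 10^8) = 13320.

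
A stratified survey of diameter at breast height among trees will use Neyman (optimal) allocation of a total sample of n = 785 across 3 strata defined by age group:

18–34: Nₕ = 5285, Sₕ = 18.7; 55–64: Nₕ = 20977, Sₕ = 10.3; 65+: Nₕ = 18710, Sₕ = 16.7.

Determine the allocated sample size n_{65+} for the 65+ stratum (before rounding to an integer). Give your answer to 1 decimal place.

391.0

Neyman allocation: nₕ = n·NₕSₕ / Σⱼ NⱼSⱼ.
Σ NⱼSⱼ = 5285·18.7 + 20977·10.3 + 18710·16.7 = 627349.6.
n_{65+} = 785·18710·16.7 / 627349.6 = 391.0.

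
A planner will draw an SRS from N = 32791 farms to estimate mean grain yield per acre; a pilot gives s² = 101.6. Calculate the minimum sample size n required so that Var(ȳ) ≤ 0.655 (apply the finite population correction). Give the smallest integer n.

155

Without fpc, n₀ = s²/D = 101.6/0.655 = 155.1145.
With fpc, (1 − n/N)·s²/n ≤ D requires n ≥ n₀/(1 + n₀/N) = 155.1145/(1 + 155.1145/32791) = 154.3842.
Rounding up, n = 155.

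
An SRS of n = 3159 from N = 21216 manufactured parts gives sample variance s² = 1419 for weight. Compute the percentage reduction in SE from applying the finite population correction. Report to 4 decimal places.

f = n/N = 3159/21216 = 0.14889706.
SE_no-fpc = √(s²/n) = 0.67021846; SE_fpc = √((1−f)s²/n) = 0.61831165.
Ratio = √(1−f) = 0.92255241. Reduction = 100·(1 − 0.92255241) = 7.7448%.

7.7448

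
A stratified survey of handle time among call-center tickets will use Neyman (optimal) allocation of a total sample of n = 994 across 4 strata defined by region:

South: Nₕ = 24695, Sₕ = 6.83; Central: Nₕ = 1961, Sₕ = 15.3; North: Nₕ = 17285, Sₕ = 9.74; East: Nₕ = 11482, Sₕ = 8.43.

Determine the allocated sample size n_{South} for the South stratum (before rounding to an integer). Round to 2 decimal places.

361.47

Neyman allocation: nₕ = n·NₕSₕ / Σⱼ NⱼSⱼ.
Σ NⱼSⱼ = 24695·6.83 + 1961·15.3 + 17285·9.74 + 11482·8.43 = 463819.31.
n_{South} = 994·24695·6.83 / 463819.31 = 361.47.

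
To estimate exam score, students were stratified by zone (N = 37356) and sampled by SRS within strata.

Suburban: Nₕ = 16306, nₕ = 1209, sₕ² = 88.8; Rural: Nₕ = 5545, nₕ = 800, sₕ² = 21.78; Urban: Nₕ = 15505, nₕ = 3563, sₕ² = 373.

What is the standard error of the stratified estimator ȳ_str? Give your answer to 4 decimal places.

Var(ȳ_str) = Σₕ Wₕ²(1 − fₕ)sₕ²/nₕ with Wₕ = Nₕ/N, N = 37356.
Suburban: Wₕ = 0.43650284; term = 0.43650284²·(1 − 0.07414449)·88.8/1209 = 0.012956987.
Rural: Wₕ = 0.14843666; term = 0.14843666²·(1 − 0.14427412)·21.78/800 = 5.1331614 × 10^-4.
Urban: Wₕ = 0.41506050; term = 0.41506050²·(1 − 0.22979684)·373/3563 = 0.013890603.
Sum = 0.027360906.
SE = √(0.027360906) = 0.1654.

0.1654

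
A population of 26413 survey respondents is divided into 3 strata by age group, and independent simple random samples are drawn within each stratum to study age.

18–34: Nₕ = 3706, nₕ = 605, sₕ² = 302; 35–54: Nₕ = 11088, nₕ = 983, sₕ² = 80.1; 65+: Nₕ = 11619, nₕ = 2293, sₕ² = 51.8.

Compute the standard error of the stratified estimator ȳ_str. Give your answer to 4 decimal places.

0.1575

Var(ȳ_str) = Σₕ Wₕ²(1 − fₕ)sₕ²/nₕ with Wₕ = Nₕ/N, N = 26413.
18–34: Wₕ = 0.14030970; term = 0.14030970²·(1 − 0.16324879)·302/605 = 0.0082228674.
35–54: Wₕ = 0.41979328; term = 0.41979328²·(1 − 0.08865440)·80.1/983 = 0.013086788.
65+: Wₕ = 0.43989702; term = 0.43989702²·(1 − 0.19734917)·51.8/2293 = 0.003508766.
Sum = 0.024818421.
SE = √(0.024818421) = 0.1575.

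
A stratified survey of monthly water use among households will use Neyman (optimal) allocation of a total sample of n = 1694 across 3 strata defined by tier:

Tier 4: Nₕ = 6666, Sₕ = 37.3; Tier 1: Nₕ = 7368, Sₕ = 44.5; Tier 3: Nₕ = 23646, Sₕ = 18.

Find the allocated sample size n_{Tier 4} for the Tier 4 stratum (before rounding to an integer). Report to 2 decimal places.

Neyman allocation: nₕ = n·NₕSₕ / Σⱼ NⱼSⱼ.
Σ NⱼSⱼ = 6666·37.3 + 7368·44.5 + 23646·18 = 1.0021458 × 10^6.
n_{Tier 4} = 1694·6666·37.3 / (1.0021458 × 10^6) = 420.30.

420.30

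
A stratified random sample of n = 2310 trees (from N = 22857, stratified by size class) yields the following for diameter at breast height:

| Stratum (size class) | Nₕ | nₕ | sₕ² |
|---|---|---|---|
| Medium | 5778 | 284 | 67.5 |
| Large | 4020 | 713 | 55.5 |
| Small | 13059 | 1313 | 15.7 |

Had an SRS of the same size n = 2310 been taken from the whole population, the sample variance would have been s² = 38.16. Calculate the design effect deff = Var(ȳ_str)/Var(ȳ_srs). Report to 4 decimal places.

Var(ȳ_str) = Σ Wₕ²(1−fₕ)sₕ²/nₕ with Wₕ = Nₕ/22857:
  Medium: (5778/22857)²·(1−284/5778)·67.5/284 = 0.014441529
  Large: (4020/22857)²·(1−713/4020)·55.5/713 = 0.0019807298
  Small: (13059/22857)²·(1−1313/13059)·15.7/1313 = 0.0035107216
  → Var(ȳ_str) = 0.01993298.
Var(ȳ_srs) = (1 − 2310/22857)·38.16/2310 = 0.01484997.
deff = 0.01993298 / 0.01484997 = 1.3423.

1.3423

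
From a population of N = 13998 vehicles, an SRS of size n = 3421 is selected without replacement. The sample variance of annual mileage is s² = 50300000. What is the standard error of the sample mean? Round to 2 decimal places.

Under SRS without replacement, Var(ȳ) = (1 − f)·s²/n with f = n/N = 3421/13998 = 0.24439206.
Var(ȳ) = (1 − 0.24439206)·50300000/3421 = 0.75560794·14703.303 = 11109.933.
SE(ȳ) = √(11109.933) = 105.40.

105.40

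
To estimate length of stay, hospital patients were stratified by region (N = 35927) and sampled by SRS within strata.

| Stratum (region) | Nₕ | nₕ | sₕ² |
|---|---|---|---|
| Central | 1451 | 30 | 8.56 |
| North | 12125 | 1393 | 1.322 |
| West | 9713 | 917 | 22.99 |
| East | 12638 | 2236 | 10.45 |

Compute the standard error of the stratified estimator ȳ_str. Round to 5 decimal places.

Var(ȳ_str) = Σₕ Wₕ²(1 − fₕ)sₕ²/nₕ with Wₕ = Nₕ/N, N = 35927.
Central: Wₕ = 0.04038745; term = 0.04038745²·(1 − 0.02067540)·8.56/30 = 4.5579766 × 10^-4.
North: Wₕ = 0.33748991; term = 0.33748991²·(1 − 0.11488660)·1.322/1393 = 9.5675522 × 10^-5.
West: Wₕ = 0.27035377; term = 0.27035377²·(1 − 0.09440955)·22.99/917 = 0.0016594583.
East: Wₕ = 0.35176886; term = 0.35176886²·(1 − 0.17692673)·10.45/2236 = 4.7598995 × 10^-4.
Sum = 0.0026869214.
SE = √(0.0026869214) = 0.05184.

0.05184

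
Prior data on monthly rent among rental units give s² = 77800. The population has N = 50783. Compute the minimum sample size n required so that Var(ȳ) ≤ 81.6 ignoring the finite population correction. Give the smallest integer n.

Without fpc, n₀ = s²/D = 77800/81.6 = 953.4314.
Rounding up, n = 954.

954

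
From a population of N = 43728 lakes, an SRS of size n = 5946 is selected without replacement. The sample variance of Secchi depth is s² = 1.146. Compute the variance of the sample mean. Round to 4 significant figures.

Under SRS without replacement, Var(ȳ) = (1 − f)·s²/n with f = n/N = 5946/43728 = 0.13597695.
Var(ȳ) = (1 − 0.13597695)·1.146/5946 = 0.86402305·1.9273461 × 10^-4 = 1.6652715 × 10^-4.

1.665 × 10^-4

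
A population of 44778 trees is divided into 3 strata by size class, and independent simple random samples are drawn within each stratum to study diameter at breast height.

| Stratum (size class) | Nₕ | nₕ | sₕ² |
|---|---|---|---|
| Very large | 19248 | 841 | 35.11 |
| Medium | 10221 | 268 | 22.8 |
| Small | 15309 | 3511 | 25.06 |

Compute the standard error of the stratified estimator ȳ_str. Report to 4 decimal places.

Var(ȳ_str) = Σₕ Wₕ²(1 − fₕ)sₕ²/nₕ with Wₕ = Nₕ/N, N = 44778.
Very large: Wₕ = 0.42985395; term = 0.42985395²·(1 − 0.04369285)·35.11/841 = 0.007376903.
Medium: Wₕ = 0.22825941; term = 0.22825941²·(1 − 0.02622053)·22.8/268 = 0.004316364.
Small: Wₕ = 0.34188664; term = 0.34188664²·(1 − 0.22934222)·25.06/3511 = 6.4294832 × 10^-4.
Sum = 0.012336215.
SE = √(0.012336215) = 0.1111.

0.1111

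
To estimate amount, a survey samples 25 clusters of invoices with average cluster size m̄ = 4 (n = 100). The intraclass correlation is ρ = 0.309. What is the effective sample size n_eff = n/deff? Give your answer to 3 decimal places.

deff = 1 + (4 − 1)·0.309 = 1 + 0.927 = 1.927.
n_eff = 100 / 1.927 = 51.894.

51.894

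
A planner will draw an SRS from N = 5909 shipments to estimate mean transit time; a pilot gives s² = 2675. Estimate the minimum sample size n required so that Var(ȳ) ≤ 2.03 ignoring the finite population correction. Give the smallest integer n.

Without fpc, n₀ = s²/D = 2675/2.03 = 1317.7340.
Rounding up, n = 1318.

1318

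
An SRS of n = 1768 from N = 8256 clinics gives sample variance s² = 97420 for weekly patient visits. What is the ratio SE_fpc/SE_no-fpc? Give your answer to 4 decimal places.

f = n/N = 1768/8256 = 0.21414729.
SE_no-fpc = √(s²/n) = 7.4230593; SE_fpc = √((1−f)s²/n) = 6.5804184.
Ratio = √(1−f) = 0.88648334.

0.8865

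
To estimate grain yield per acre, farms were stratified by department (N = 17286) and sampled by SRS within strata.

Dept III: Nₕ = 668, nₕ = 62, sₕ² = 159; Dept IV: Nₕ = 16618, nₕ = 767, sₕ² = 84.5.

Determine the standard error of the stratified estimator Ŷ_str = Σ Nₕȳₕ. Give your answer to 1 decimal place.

5482.5

Var(Ŷ_str) = Σₕ Nₕ²(1 − fₕ)sₕ²/nₕ.
Dept III: 668²·(1 − 62/668)·159/62 = 1.0381366 × 10^6.
Dept IV: 16618²·(1 − 767/16618)·84.5/767 = 2.9019957 × 10^7.
Sum = 3.0058094 × 10^7.
SE = √(3.0058094 × 10^7) = 5482.5.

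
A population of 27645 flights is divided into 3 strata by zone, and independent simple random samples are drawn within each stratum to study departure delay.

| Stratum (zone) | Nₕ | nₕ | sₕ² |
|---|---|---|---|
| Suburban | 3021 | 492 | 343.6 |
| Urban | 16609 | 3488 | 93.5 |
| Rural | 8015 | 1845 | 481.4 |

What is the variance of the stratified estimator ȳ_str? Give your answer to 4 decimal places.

Var(ȳ_str) = Σₕ Wₕ²(1 − fₕ)sₕ²/nₕ with Wₕ = Nₕ/N, N = 27645.
Suburban: Wₕ = 0.10927835; term = 0.10927835²·(1 − 0.16285998)·343.6/492 = 0.0069815912.
Urban: Wₕ = 0.60079580; term = 0.60079580²·(1 − 0.21000662)·93.5/3488 = 0.0076438537.
Rural: Wₕ = 0.28992585; term = 0.28992585²·(1 − 0.23019339)·481.4/1845 = 0.016883606.
Sum = 0.031509051.

0.0315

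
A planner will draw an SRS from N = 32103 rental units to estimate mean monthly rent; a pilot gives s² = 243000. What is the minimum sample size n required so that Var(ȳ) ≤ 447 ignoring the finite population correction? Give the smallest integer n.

544

Without fpc, n₀ = s²/D = 243000/447 = 543.6242.
Rounding up, n = 544.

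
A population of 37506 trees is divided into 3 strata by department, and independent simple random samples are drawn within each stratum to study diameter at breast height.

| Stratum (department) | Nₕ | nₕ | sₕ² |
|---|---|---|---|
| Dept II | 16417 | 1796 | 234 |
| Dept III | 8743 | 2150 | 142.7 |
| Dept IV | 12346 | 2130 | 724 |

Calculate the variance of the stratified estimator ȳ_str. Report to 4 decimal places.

0.0554

Var(ȳ_str) = Σₕ Wₕ²(1 − fₕ)sₕ²/nₕ with Wₕ = Nₕ/N, N = 37506.
Dept II: Wₕ = 0.43771663; term = 0.43771663²·(1 − 0.10939879)·234/1796 = 0.022232019.
Dept III: Wₕ = 0.23310937; term = 0.23310937²·(1 − 0.24591101)·142.7/2150 = 0.0027197411.
Dept IV: Wₕ = 0.32917400; term = 0.32917400²·(1 − 0.17252551)·724/2130 = 0.030476467.
Sum = 0.055428227.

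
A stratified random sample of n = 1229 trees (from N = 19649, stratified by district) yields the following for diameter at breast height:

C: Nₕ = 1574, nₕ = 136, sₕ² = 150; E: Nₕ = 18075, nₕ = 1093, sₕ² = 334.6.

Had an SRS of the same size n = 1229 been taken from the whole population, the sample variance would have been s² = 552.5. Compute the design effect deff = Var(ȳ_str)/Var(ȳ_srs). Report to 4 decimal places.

0.5929

Var(ȳ_str) = Σ Wₕ²(1−fₕ)sₕ²/nₕ with Wₕ = Nₕ/19649:
  C: (1574/19649)²·(1−136/1574)·150/136 = 0.0064659905
  E: (18075/19649)²·(1−1093/18075)·334.6/1093 = 0.24338399
  → Var(ȳ_str) = 0.24984998.
Var(ȳ_srs) = (1 − 1229/19649)·552.5/1229 = 0.421434.
deff = 0.24984998 / 0.421434 = 0.5929.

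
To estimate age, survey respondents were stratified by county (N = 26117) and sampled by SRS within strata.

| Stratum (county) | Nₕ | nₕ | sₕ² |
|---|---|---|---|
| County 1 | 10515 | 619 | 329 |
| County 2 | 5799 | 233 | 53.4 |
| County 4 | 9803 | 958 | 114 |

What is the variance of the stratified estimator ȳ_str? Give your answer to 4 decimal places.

0.1071

Var(ȳ_str) = Σₕ Wₕ²(1 − fₕ)sₕ²/nₕ with Wₕ = Nₕ/N, N = 26117.
County 1: Wₕ = 0.40261133; term = 0.40261133²·(1 − 0.05886828)·329/619 = 0.081082594.
County 2: Wₕ = 0.22203928; term = 0.22203928²·(1 − 0.04017934)·53.4/233 = 0.010845138.
County 4: Wₕ = 0.37534939; term = 0.37534939²·(1 − 0.09772519)·114/958 = 0.015126888.
Sum = 0.10705462.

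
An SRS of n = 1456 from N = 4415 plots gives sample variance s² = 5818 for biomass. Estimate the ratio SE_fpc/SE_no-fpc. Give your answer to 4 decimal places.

f = n/N = 1456/4415 = 0.32978482.
SE_no-fpc = √(s²/n) = 1.9989695; SE_fpc = √((1−f)s²/n) = 1.6364898.
Ratio = √(1−f) = 0.81866671.

0.8187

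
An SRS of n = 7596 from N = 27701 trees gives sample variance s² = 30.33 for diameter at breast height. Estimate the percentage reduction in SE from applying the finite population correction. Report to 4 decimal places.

f = n/N = 7596/27701 = 0.27421393.
SE_no-fpc = √(s²/n) = 0.063189327; SE_fpc = √((1−f)s²/n) = 0.053832933.
Ratio = √(1−f) = 0.85193079. Reduction = 100·(1 − 0.85193079) = 14.8069%.

14.8069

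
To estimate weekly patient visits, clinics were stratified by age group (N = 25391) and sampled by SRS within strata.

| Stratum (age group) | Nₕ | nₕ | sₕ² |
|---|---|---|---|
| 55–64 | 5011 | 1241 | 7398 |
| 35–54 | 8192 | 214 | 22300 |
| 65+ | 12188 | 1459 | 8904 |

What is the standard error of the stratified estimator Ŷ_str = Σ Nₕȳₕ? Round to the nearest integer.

Var(Ŷ_str) = Σₕ Nₕ²(1 − fₕ)sₕ²/nₕ.
55–64: 5011²·(1 − 1241/5011)·7398/1241 = 1.1261813 × 10^8.
35–54: 8192²·(1 − 214/8192)·22300/214 = 6.8104383 × 10^9.
65+: 12188²·(1 − 1459/12188)·8904/1459 = 7.9803429 × 10^8.
Sum = 7.7210907 × 10^9.
SE = √(7.7210907 × 10^9) = 87870.

87870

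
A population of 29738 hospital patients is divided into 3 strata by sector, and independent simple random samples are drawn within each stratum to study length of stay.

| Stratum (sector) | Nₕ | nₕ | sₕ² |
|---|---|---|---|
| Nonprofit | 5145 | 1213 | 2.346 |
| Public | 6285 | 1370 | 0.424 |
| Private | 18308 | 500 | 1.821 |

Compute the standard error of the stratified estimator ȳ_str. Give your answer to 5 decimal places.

Var(ȳ_str) = Σₕ Wₕ²(1 − fₕ)sₕ²/nₕ with Wₕ = Nₕ/N, N = 29738.
Nonprofit: Wₕ = 0.17301096; term = 0.17301096²·(1 − 0.23576288)·2.346/1213 = 4.4242798 × 10^-5.
Public: Wₕ = 0.21134575; term = 0.21134575²·(1 − 0.21797932)·0.424/1370 = 1.0810619 × 10^-5.
Private: Wₕ = 0.61564328; term = 0.61564328²·(1 − 0.02731047)·1.821/500 = 0.0013426799.
Sum = 0.0013977333.
SE = √(0.0013977333) = 0.03739.

0.03739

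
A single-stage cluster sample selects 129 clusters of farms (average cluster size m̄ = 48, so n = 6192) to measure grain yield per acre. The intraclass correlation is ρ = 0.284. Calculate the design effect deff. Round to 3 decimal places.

14.348

deff = 1 + (48 − 1)·0.284 = 1 + 13.348 = 14.348.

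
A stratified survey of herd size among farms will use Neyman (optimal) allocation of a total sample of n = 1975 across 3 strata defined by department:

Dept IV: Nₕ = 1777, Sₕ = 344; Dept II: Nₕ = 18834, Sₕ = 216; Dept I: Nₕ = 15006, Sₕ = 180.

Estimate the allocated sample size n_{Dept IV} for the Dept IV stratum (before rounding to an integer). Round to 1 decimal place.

Neyman allocation: nₕ = n·NₕSₕ / Σⱼ NⱼSⱼ.
Σ NⱼSⱼ = 1777·344 + 18834·216 + 15006·180 = 7.380512 × 10^6.
n_{Dept IV} = 1975·1777·344 / (7.380512 × 10^6) = 163.6.

163.6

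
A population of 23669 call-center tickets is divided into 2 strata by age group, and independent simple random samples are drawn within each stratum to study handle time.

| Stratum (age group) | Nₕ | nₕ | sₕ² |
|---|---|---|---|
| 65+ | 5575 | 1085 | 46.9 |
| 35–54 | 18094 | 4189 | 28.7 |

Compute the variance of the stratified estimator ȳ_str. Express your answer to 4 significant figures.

Var(ȳ_str) = Σₕ Wₕ²(1 − fₕ)sₕ²/nₕ with Wₕ = Nₕ/N, N = 23669.
65+: Wₕ = 0.23554016; term = 0.23554016²·(1 − 0.19461883)·46.9/1085 = 0.0019314101.
35–54: Wₕ = 0.76445984; term = 0.76445984²·(1 − 0.23151321)·28.7/4189 = 0.0030769277.
Sum = 0.0050083378.

0.005008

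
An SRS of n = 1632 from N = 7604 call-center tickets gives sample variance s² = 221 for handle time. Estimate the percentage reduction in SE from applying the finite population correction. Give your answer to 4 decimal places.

11.3786

f = n/N = 1632/7604 = 0.21462388.
SE_no-fpc = √(s²/n) = 0.36799004; SE_fpc = √((1−f)s²/n) = 0.3261181.
Ratio = √(1−f) = 0.88621449. Reduction = 100·(1 − 0.88621449) = 11.3786%.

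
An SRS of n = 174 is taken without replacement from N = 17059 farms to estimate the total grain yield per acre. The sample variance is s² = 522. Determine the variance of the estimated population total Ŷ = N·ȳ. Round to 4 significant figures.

Var(Ŷ) = N²·Var(ȳ) = N²·(1 − n/N)·s²/n.
f = 174/17059 = 0.01019989; Var(ȳ) = 0.98980011·522/174 = 2.9694003.
Var(Ŷ) = 17059² · 2.9694003 = 8.6412364 × 10^8.

8.641 × 10^8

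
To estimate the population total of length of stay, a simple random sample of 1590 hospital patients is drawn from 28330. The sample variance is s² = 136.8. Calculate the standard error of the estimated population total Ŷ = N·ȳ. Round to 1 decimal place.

Var(Ŷ) = N²·Var(ȳ) = N²·(1 − n/N)·s²/n.
f = 1590/28330 = 0.05612425; Var(ȳ) = 0.94387575·136.8/1590 = 0.081208932.
Var(Ŷ) = 28330² · 0.081208932 = 6.5177387 × 10^7.
SE(Ŷ) = √(6.5177387 × 10^7) = 8073.3.

8073.3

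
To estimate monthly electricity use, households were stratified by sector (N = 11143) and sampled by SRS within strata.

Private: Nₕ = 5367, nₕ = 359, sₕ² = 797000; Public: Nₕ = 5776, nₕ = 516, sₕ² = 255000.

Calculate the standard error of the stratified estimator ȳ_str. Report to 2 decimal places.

Var(ȳ_str) = Σₕ Wₕ²(1 − fₕ)sₕ²/nₕ with Wₕ = Nₕ/N, N = 11143.
Private: Wₕ = 0.48164767; term = 0.48164767²·(1 − 0.06689026)·797000/359 = 480.56875.
Public: Wₕ = 0.51835233; term = 0.51835233²·(1 − 0.08933518)·255000/516 = 120.92028.
Sum = 601.48903.
SE = √(601.48903) = 24.53.

24.53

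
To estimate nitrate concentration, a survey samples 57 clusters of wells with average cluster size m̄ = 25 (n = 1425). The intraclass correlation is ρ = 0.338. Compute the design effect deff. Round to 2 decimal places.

deff = 1 + (25 − 1)·0.338 = 1 + 8.112 = 9.112.

9.11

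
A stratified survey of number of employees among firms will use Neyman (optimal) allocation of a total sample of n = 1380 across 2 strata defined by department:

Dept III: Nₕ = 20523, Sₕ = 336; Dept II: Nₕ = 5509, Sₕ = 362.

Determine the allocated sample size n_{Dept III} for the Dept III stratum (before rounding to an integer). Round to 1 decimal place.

Neyman allocation: nₕ = n·NₕSₕ / Σⱼ NⱼSⱼ.
Σ NⱼSⱼ = 20523·336 + 5509·362 = 8.889986 × 10^6.
n_{Dept III} = 1380·20523·336 / (8.889986 × 10^6) = 1070.4.

1070.4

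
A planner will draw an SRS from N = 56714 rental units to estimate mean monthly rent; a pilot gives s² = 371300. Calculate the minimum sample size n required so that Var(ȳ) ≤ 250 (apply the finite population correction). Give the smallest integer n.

Without fpc, n₀ = s²/D = 371300/250 = 1485.2000.
With fpc, (1 − n/N)·s²/n ≤ D requires n ≥ n₀/(1 + n₀/N) = 1485.2000/(1 + 1485.2000/56714) = 1447.2988.
Rounding up, n = 1448.

1448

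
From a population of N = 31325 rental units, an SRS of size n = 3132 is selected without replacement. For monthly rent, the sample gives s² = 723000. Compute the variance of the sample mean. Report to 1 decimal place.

207.8

Under SRS without replacement, Var(ȳ) = (1 − f)·s²/n with f = n/N = 3132/31325 = 0.09998404.
Var(ȳ) = (1 − 0.09998404)·723000/3132 = 0.90001596·230.84291 = 207.76231.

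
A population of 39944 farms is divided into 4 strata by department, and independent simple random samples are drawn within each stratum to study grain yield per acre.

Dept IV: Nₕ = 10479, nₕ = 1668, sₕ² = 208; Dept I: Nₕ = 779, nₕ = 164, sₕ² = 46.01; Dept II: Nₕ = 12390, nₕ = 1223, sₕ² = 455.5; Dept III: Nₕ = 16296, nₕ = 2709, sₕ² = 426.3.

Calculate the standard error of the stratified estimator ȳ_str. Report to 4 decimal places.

Var(ȳ_str) = Σₕ Wₕ²(1 − fₕ)sₕ²/nₕ with Wₕ = Nₕ/N, N = 39944.
Dept IV: Wₕ = 0.26234228; term = 0.26234228²·(1 − 0.15917549)·208/1668 = 0.007216211.
Dept I: Wₕ = 0.01950230; term = 0.01950230²·(1 − 0.21052632)·46.01/164 = 8.4239902 × 10^-5.
Dept II: Wₕ = 0.31018426; term = 0.31018426²·(1 − 0.09870864)·455.5/1223 = 0.032297331.
Dept III: Wₕ = 0.40797116; term = 0.40797116²·(1 − 0.16623711)·426.3/2709 = 0.021837746.
Sum = 0.061435528.
SE = √(0.061435528) = 0.2479.

0.2479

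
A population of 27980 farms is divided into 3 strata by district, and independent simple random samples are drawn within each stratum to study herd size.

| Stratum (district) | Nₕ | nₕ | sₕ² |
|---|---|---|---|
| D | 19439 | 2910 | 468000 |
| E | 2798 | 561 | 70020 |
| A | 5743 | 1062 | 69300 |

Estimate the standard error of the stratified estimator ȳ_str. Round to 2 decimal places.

Var(ȳ_str) = Σₕ Wₕ²(1 − fₕ)sₕ²/nₕ with Wₕ = Nₕ/N, N = 27980.
D: Wₕ = 0.69474625; term = 0.69474625²·(1 − 0.14969906)·468000/2910 = 66.005168.
E: Wₕ = 0.10000000; term = 0.10000000²·(1 − 0.20050036)·70020/561 = 0.99787816.
A: Wₕ = 0.20525375; term = 0.20525375²·(1 − 0.18492077)·69300/1062 = 2.2407363.
Sum = 69.243782.
SE = √(69.243782) = 8.32.

8.32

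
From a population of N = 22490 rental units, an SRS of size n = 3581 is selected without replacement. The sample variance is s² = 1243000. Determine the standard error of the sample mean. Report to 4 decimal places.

17.0833

Under SRS without replacement, Var(ȳ) = (1 − f)·s²/n with f = n/N = 3581/22490 = 0.15922632.
Var(ȳ) = (1 − 0.15922632)·1243000/3581 = 0.84077368·347.10975 = 291.84074.
SE(ȳ) = √(291.84074) = 17.0833.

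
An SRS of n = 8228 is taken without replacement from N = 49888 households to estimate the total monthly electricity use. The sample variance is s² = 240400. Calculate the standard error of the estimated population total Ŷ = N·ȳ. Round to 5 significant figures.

246420

Var(Ŷ) = N²·Var(ȳ) = N²·(1 − n/N)·s²/n.
f = 8228/49888 = 0.16492944; Var(ȳ) = 0.83507056·240400/8228 = 24.398513.
Var(Ŷ) = 49888² · 24.398513 = 6.0723325 × 10^10.
SE(Ŷ) = √(6.0723325 × 10^10) = 246420.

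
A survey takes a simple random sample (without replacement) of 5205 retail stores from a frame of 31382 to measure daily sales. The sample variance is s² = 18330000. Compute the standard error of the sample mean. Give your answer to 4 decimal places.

Under SRS without replacement, Var(ȳ) = (1 − f)·s²/n with f = n/N = 5205/31382 = 0.16585941.
Var(ȳ) = (1 − 0.16585941)·18330000/5205 = 0.83414059·3521.6138 = 2937.521.
SE(ȳ) = √(2937.521) = 54.1989.

54.1989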